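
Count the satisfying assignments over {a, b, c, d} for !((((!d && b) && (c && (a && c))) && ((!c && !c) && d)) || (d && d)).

8

Initial set: {!((((!d && b) && (c && (a && c))) && ((!c && !c) && d)) || (d && d))}.
!((((!d && b) && (c && (a && c))) && ((!c && !c) && d)) || (d && d)): α-rule — add !(((!d && b) && (c && (a && c))) && ((!c && !c) && d)), !(d && d).
!(((!d && b) && (c && (a && c))) && ((!c && !c) && d)): β-rule — branch into !((!d && b) && (c && (a && c)))  //  !((!c && !c) && d).
  branch 1 (add !((!d && b) && (c && (a && c)))):
    !(d && d): β-rule — branch into !d  //  !d.
      branch 1.1 (add !d):
        !((!d && b) && (c && (a && c))): β-rule — branch into !(!d && b)  //  !(c && (a && c)).
          branch 1.1.1 (add !(!d && b)):
            !(!d && b): β-rule — branch into !!d  //  !b.
              branch 1.1.1.1 (add !!d):
                × closes — contains both d and !d.
              branch 1.1.1.2 (add !b):
                ○ open, literals {b=false, d=false}.
          branch 1.1.2 (add !(c && (a && c))):
            !(c && (a && c)): β-rule — branch into !c  //  !(a && c).
              branch 1.1.2.1 (add !c):
                ○ open, literals {c=false, d=false}.
              branch 1.1.2.2 (add !(a && c)):
                !(a && c): β-rule — branch into !a  //  !c.
                  branch 1.1.2.2.1 (add !a):
                    ○ open, literals {a=false, d=false}.
                  branch 1.1.2.2.2 (add !c):
                    ○ open, literals {c=false, d=false}.
      branch 1.2 (add !d):
        !((!d && b) && (c && (a && c))): β-rule — branch into !(!d && b)  //  !(c && (a && c)).
          branch 1.2.1 (add !(!d && b)):
            !(!d && b): β-rule — branch into !!d  //  !b.
              branch 1.2.1.1 (add !!d):
                × closes — contains both d and !d.
              branch 1.2.1.2 (add !b):
                ○ open, literals {b=false, d=false}.
          branch 1.2.2 (add !(c && (a && c))):
            !(c && (a && c)): β-rule — branch into !c  //  !(a && c).
              branch 1.2.2.1 (add !c):
                ○ open, literals {c=false, d=false}.
              branch 1.2.2.2 (add !(a && c)):
                !(a && c): β-rule — branch into !a  //  !c.
                  branch 1.2.2.2.1 (add !a):
                    ○ open, literals {a=false, d=false}.
                  branch 1.2.2.2.2 (add !c):
                    ○ open, literals {c=false, d=false}.
  branch 2 (add !((!c && !c) && d)):
    !(d && d): β-rule — branch into !d  //  !d.
      branch 2.1 (add !d):
        !((!c && !c) && d): β-rule — branch into !(!c && !c)  //  !d.
          branch 2.1.1 (add !(!c && !c)):
            !(!c && !c): β-rule — branch into !!c  //  !!c.
              branch 2.1.1.1 (add !!c):
                ○ open, literals {c=true, d=false}.
              branch 2.1.1.2 (add !!c):
                ○ open, literals {c=true, d=false}.
          branch 2.1.2 (add !d):
            ○ open, literals {d=false}.
      branch 2.2 (add !d):
        !((!c && !c) && d): β-rule — branch into !(!c && !c)  //  !d.
          branch 2.2.1 (add !(!c && !c)):
            !(!c && !c): β-rule — branch into !!c  //  !!c.
              branch 2.2.1.1 (add !!c):
                ○ open, literals {c=true, d=false}.
              branch 2.2.1.2 (add !!c):
                ○ open, literals {c=true, d=false}.
          branch 2.2.2 (add !d):
            ○ open, literals {d=false}.
2 branches closed, 14 open.
Each open branch fixes some atoms; the unmentioned ones are free. Counting distinct full assignments: branch {b=false, d=false} (a, c) contributes 4 new; branch {c=false, d=false} (a, b) contributes 2 new; branch {a=false, d=false} (b, c) contributes 1 new; branch {c=false, d=false} (a, b) contributes 0 new; branch {b=false, d=false} (a, c) contributes 0 new; branch {c=false, d=false} (a, b) contributes 0 new; branch {a=false, d=false} (b, c) contributes 0 new; branch {c=false, d=false} (a, b) contributes 0 new; branch {c=true, d=false} (a, b) contributes 1 new; branch {c=true, d=false} (a, b) contributes 0 new; branch {d=false} (a, b, c) contributes 0 new; branch {c=true, d=false} (a, b) contributes 0 new; branch {c=true, d=false} (a, b) contributes 0 new; branch {d=false} (a, b, c) contributes 0 new. Total: 8.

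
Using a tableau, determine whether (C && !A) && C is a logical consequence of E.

Initial set: {E; !((C && !A) && C)}.
!((C && !A) && C): β-rule — branch into !(C && !A)  //  !C.
  branch 1 (add !(C && !A)):
    !(C && !A): β-rule — branch into !C  //  !!A.
      branch 1.1 (add !C):
        ○ open, literals {C=F, E=T}.
      branch 1.2 (add !!A):
        ○ open, literals {A=T, E=T}.
  branch 2 (add !C):
    ○ open, literals {C=F, E=T}.
0 branches closed, 3 open.
An open branch gives a countermodel: C=F, E=T (unmentioned atoms arbitrary); the premises hold there but the conclusion fails.

No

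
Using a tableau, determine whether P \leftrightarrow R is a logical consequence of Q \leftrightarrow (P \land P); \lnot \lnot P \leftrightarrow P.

Initial set: {(Q \leftrightarrow (P \land P)); (\lnot \lnot P \leftrightarrow P); \lnot (P \leftrightarrow R)}.
(Q \leftrightarrow (P \land P)): β-rule — branch into Q, (P \land P)  //  \lnot Q, \lnot (P \land P).
  branch 1 (add Q, (P \land P)):
    (P \land P): α-rule — add P, P.
    (\lnot \lnot P \leftrightarrow P): β-rule — branch into \lnot \lnot P, P  //  \lnot \lnot \lnot P, \lnot P.
      branch 1.1 (add \lnot \lnot P, P):
        \lnot \lnot P: drop double negation, giving P.
        \lnot (P \leftrightarrow R): β-rule — branch into P, \lnot R  //  \lnot P, R.
          branch 1.1.1 (add P, \lnot R):
            ○ open, literals {P=T, Q=T, R=F}.
          branch 1.1.2 (add \lnot P, R):
            × closes — contains both P and \lnot P.
      branch 1.2 (add \lnot \lnot \lnot P, \lnot P):
        × closes — contains both P and \lnot P.
  branch 2 (add \lnot Q, \lnot (P \land P)):
    (\lnot \lnot P \leftrightarrow P): β-rule — branch into \lnot \lnot P, P  //  \lnot \lnot \lnot P, \lnot P.
      branch 2.1 (add \lnot \lnot P, P):
        \lnot \lnot P: drop double negation, giving P.
        \lnot (P \leftrightarrow R): β-rule — branch into P, \lnot R  //  \lnot P, R.
          branch 2.1.1 (add P, \lnot R):
            \lnot (P \land P): β-rule — branch into \lnot P  //  \lnot P.
              branch 2.1.1.1 (add \lnot P):
                × closes — contains both P and \lnot P.
              branch 2.1.1.2 (add \lnot P):
                × closes — contains both P and \lnot P.
          branch 2.1.2 (add \lnot P, R):
            × closes — contains both P and \lnot P.
      branch 2.2 (add \lnot \lnot \lnot P, \lnot P):
        \lnot \lnot \lnot P: drop double negation, giving \lnot P.
        \lnot (P \leftrightarrow R): β-rule — branch into P, \lnot R  //  \lnot P, R.
          branch 2.2.1 (add P, \lnot R):
            × closes — contains both P and \lnot P.
          branch 2.2.2 (add \lnot P, R):
            \lnot (P \land P): β-rule — branch into \lnot P  //  \lnot P.
              branch 2.2.2.1 (add \lnot P):
                ○ open, literals {P=F, Q=F, R=T}.
              branch 2.2.2.2 (add \lnot P):
                ○ open, literals {P=F, Q=F, R=T}.
6 branches closed, 3 open.
An open branch gives a countermodel: P=T, Q=T, R=F (unmentioned atoms arbitrary); the premises hold there but the conclusion fails.

No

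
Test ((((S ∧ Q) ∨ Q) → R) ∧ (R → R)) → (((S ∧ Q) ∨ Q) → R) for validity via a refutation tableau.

Valid

Assume the negation and expand:
Initial set: {¬(((((S ∧ Q) ∨ Q) → R) ∧ (R → R)) → (((S ∧ Q) ∨ Q) → R))}.
¬(((((S ∧ Q) ∨ Q) → R) ∧ (R → R)) → (((S ∧ Q) ∨ Q) → R)): α-rule — add ((((S ∧ Q) ∨ Q) → R) ∧ (R → R)), ¬(((S ∧ Q) ∨ Q) → R).
((((S ∧ Q) ∨ Q) → R) ∧ (R → R)): α-rule — add (((S ∧ Q) ∨ Q) → R), (R → R).
¬(((S ∧ Q) ∨ Q) → R): α-rule — add ((S ∧ Q) ∨ Q), ¬R.
(((S ∧ Q) ∨ Q) → R): β-rule — branch into ¬((S ∧ Q) ∨ Q)  //  R.
  branch 1 (add ¬((S ∧ Q) ∨ Q)):
    ¬((S ∧ Q) ∨ Q): α-rule — add ¬(S ∧ Q), ¬Q.
    (R → R): β-rule — branch into ¬R  //  R.
      branch 1.1 (add ¬R):
        ((S ∧ Q) ∨ Q): β-rule — branch into (S ∧ Q)  //  Q.
          branch 1.1.1 (add (S ∧ Q)):
            (S ∧ Q): α-rule — add S, Q.
            × closes — contains both Q and ¬Q.
          branch 1.1.2 (add Q):
            × closes — contains both Q and ¬Q.
      branch 1.2 (add R):
        × closes — contains both R and ¬R.
  branch 2 (add R):
    × closes — contains both R and ¬R.
All 4 branches close.
Every branch closed, so the negation is unsatisfiable and the formula is valid.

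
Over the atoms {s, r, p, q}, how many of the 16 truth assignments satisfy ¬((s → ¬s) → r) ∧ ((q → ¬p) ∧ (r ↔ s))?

3

Initial set: {(¬((s → ¬s) → r) ∧ ((q → ¬p) ∧ (r ↔ s)))}.
(¬((s → ¬s) → r) ∧ ((q → ¬p) ∧ (r ↔ s))): α-rule — add ¬((s → ¬s) → r), ((q → ¬p) ∧ (r ↔ s)).
¬((s → ¬s) → r): α-rule — add (s → ¬s), ¬r.
((q → ¬p) ∧ (r ↔ s)): α-rule — add (q → ¬p), (r ↔ s).
(s → ¬s): β-rule — branch into ¬s  //  ¬s.
  branch 1 (add ¬s):
    (q → ¬p): β-rule — branch into ¬q  //  ¬p.
      branch 1.1 (add ¬q):
        (r ↔ s): β-rule — branch into r, s  //  ¬r, ¬s.
          branch 1.1.1 (add r, s):
            × closes — contains both r and ¬r.
          branch 1.1.2 (add ¬r, ¬s):
            ○ open, literals {q=F, r=F, s=F}.
      branch 1.2 (add ¬p):
        (r ↔ s): β-rule — branch into r, s  //  ¬r, ¬s.
          branch 1.2.1 (add r, s):
            × closes — contains both r and ¬r.
          branch 1.2.2 (add ¬r, ¬s):
            ○ open, literals {p=F, r=F, s=F}.
  branch 2 (add ¬s):
    (q → ¬p): β-rule — branch into ¬q  //  ¬p.
      branch 2.1 (add ¬q):
        (r ↔ s): β-rule — branch into r, s  //  ¬r, ¬s.
          branch 2.1.1 (add r, s):
            × closes — contains both r and ¬r.
          branch 2.1.2 (add ¬r, ¬s):
            ○ open, literals {q=F, r=F, s=F}.
      branch 2.2 (add ¬p):
        (r ↔ s): β-rule — branch into r, s  //  ¬r, ¬s.
          branch 2.2.1 (add r, s):
            × closes — contains both r and ¬r.
          branch 2.2.2 (add ¬r, ¬s):
            ○ open, literals {p=F, r=F, s=F}.
4 branches closed, 4 open.
Each open branch fixes some atoms; the unmentioned ones are free. Counting distinct full assignments: branch {q=F, r=F, s=F} (p) contributes 2 new; branch {p=F, r=F, s=F} (q) contributes 1 new; branch {q=F, r=F, s=F} (p) contributes 0 new; branch {p=F, r=F, s=F} (q) contributes 0 new. Total: 3.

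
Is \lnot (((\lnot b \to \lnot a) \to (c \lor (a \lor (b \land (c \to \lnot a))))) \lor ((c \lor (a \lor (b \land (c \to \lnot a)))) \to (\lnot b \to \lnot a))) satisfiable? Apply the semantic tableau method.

Initial set: {\lnot (((\lnot b \to \lnot a) \to (c \lor (a \lor (b \land (c \to \lnot a))))) \lor ((c \lor (a \lor (b \land (c \to \lnot a)))) \to (\lnot b \to \lnot a)))}.
\lnot (((\lnot b \to \lnot a) \to (c \lor (a \lor (b \land (c \to \lnot a))))) \lor ((c \lor (a \lor (b \land (c \to \lnot a)))) \to (\lnot b \to \lnot a))): α-rule — add \lnot ((\lnot b \to \lnot a) \to (c \lor (a \lor (b \land (c \to \lnot a))))), \lnot ((c \lor (a \lor (b \land (c \to \lnot a)))) \to (\lnot b \to \lnot a)).
\lnot ((\lnot b \to \lnot a) \to (c \lor (a \lor (b \land (c \to \lnot a))))): α-rule — add (\lnot b \to \lnot a), \lnot (c \lor (a \lor (b \land (c \to \lnot a)))).
\lnot ((c \lor (a \lor (b \land (c \to \lnot a)))) \to (\lnot b \to \lnot a)): α-rule — add (c \lor (a \lor (b \land (c \to \lnot a)))), \lnot (\lnot b \to \lnot a).
\lnot (c \lor (a \lor (b \land (c \to \lnot a)))): α-rule — add \lnot c, \lnot (a \lor (b \land (c \to \lnot a))).
\lnot (\lnot b \to \lnot a): α-rule — add \lnot b, \lnot \lnot a.
\lnot (a \lor (b \land (c \to \lnot a))): α-rule — add \lnot a, \lnot (b \land (c \to \lnot a)).
× closes — contains both a and \lnot a.
All 1 branch closes.
Every branch closed; the formula is unsatisfiable.

Unsatisfiable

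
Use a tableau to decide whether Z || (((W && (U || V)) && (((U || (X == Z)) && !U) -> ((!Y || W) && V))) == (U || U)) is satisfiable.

Satisfiable

Initial set: {(Z || (((W && (U || V)) && (((U || (X == Z)) && !U) -> ((!Y || W) && V))) == (U || U)))}.
(Z || (((W && (U || V)) && (((U || (X == Z)) && !U) -> ((!Y || W) && V))) == (U || U))): β-rule — branch into Z  //  (((W && (U || V)) && (((U || (X == Z)) && !U) -> ((!Y || W) && V))) == (U || U)).
  branch 1 (add Z):
    ○ open, literals {Z=T}.
  branch 2 (add (((W && (U || V)) && (((U || (X == Z)) && !U) -> ((!Y || W) && V))) == (U || U))):
    (((W && (U || V)) && (((U || (X == Z)) && !U) -> ((!Y || W) && V))) == (U || U)): β-rule — branch into ((W && (U || V)) && (((U || (X == Z)) && !U) -> ((!Y || W) && V))), (U || U)  //  !((W && (U || V)) && (((U || (X == Z)) && !U) -> ((!Y || W) && V))), !(U || U).
      branch 2.1 (add ((W && (U || V)) && (((U || (X == Z)) && !U) -> ((!Y || W) && V))), (U || U)):
        ((W && (U || V)) && (((U || (X == Z)) && !U) -> ((!Y || W) && V))): α-rule — add (W && (U || V)), (((U || (X == Z)) && !U) -> ((!Y || W) && V)).
        (W && (U || V)): α-rule — add W, (U || V).
        (U || U): β-rule — branch into U  //  U.
          branch 2.1.1 (add U):
            (((U || (X == Z)) && !U) -> ((!Y || W) && V)): β-rule — branch into !((U || (X == Z)) && !U)  //  ((!Y || W) && V).
              branch 2.1.1.1 (add !((U || (X == Z)) && !U)):
                (U || V): β-rule — branch into U  //  V.
                  branch 2.1.1.1.1 (add U):
                    !((U || (X == Z)) && !U): β-rule — branch into !(U || (X == Z))  //  !!U.
                      branch 2.1.1.1.1.1 (add !(U || (X == Z))):
                        !(U || (X == Z)): α-rule — add !U, !(X == Z).
                        × closes — contains both U and !U.
                      branch 2.1.1.1.1.2 (add !!U):
                        ○ open, literals {U=T, W=T}.
                  branch 2.1.1.1.2 (add V):
                    !((U || (X == Z)) && !U): β-rule — branch into !(U || (X == Z))  //  !!U.
                      branch 2.1.1.1.2.1 (add !(U || (X == Z))):
                        !(U || (X == Z)): α-rule — add !U, !(X == Z).
                        × closes — contains both U and !U.
                      branch 2.1.1.1.2.2 (add !!U):
                        ○ open, literals {U=T, V=T, W=T}.
              branch 2.1.1.2 (add ((!Y || W) && V)):
                ((!Y || W) && V): α-rule — add (!Y || W), V.
                (U || V): β-rule — branch into U  //  V.
                  branch 2.1.1.2.1 (add U):
                    (!Y || W): β-rule — branch into !Y  //  W.
                      branch 2.1.1.2.1.1 (add !Y):
                        ○ open, literals {U=T, V=T, W=T, Y=F}.
                      branch 2.1.1.2.1.2 (add W):
                        ○ open, literals {U=T, V=T, W=T}.
                  branch 2.1.1.2.2 (add V):
                    (!Y || W): β-rule — branch into !Y  //  W.
                      branch 2.1.1.2.2.1 (add !Y):
                        ○ open, literals {U=T, V=T, W=T, Y=F}.
                      branch 2.1.1.2.2.2 (add W):
                        ○ open, literals {U=T, V=T, W=T}.
          branch 2.1.2 (add U):
            (((U || (X == Z)) && !U) -> ((!Y || W) && V)): β-rule — branch into !((U || (X == Z)) && !U)  //  ((!Y || W) && V).
              branch 2.1.2.1 (add !((U || (X == Z)) && !U)):
                (U || V): β-rule — branch into U  //  V.
                  branch 2.1.2.1.1 (add U):
                    !((U || (X == Z)) && !U): β-rule — branch into !(U || (X == Z))  //  !!U.
                      branch 2.1.2.1.1.1 (add !(U || (X == Z))):
                        !(U || (X == Z)): α-rule — add !U, !(X == Z).
                        × closes — contains both U and !U.
                      branch 2.1.2.1.1.2 (add !!U):
                        ○ open, literals {U=T, W=T}.
                  branch 2.1.2.1.2 (add V):
                    !((U || (X == Z)) && !U): β-rule — branch into !(U || (X == Z))  //  !!U.
                      branch 2.1.2.1.2.1 (add !(U || (X == Z))):
                        !(U || (X == Z)): α-rule — add !U, !(X == Z).
                        × closes — contains both U and !U.
                      branch 2.1.2.1.2.2 (add !!U):
                        ○ open, literals {U=T, V=T, W=T}.
              branch 2.1.2.2 (add ((!Y || W) && V)):
                ((!Y || W) && V): α-rule — add (!Y || W), V.
                (U || V): β-rule — branch into U  //  V.
                  branch 2.1.2.2.1 (add U):
                    (!Y || W): β-rule — branch into !Y  //  W.
                      branch 2.1.2.2.1.1 (add !Y):
                        ○ open, literals {U=T, V=T, W=T, Y=F}.
                      branch 2.1.2.2.1.2 (add W):
                        ○ open, literals {U=T, V=T, W=T}.
                  branch 2.1.2.2.2 (add V):
                    (!Y || W): β-rule — branch into !Y  //  W.
                      branch 2.1.2.2.2.1 (add !Y):
                        ○ open, literals {U=T, V=T, W=T, Y=F}.
                      branch 2.1.2.2.2.2 (add W):
                        ○ open, literals {U=T, V=T, W=T}.
      branch 2.2 (add !((W && (U || V)) && (((U || (X == Z)) && !U) -> ((!Y || W) && V))), !(U || U)):
        !(U || U): α-rule — add !U, !U.
        !((W && (U || V)) && (((U || (X == Z)) && !U) -> ((!Y || W) && V))): β-rule — branch into !(W && (U || V))  //  !(((U || (X == Z)) && !U) -> ((!Y || W) && V)).
          branch 2.2.1 (add !(W && (U || V))):
            !(W && (U || V)): β-rule — branch into !W  //  !(U || V).
              branch 2.2.1.1 (add !W):
                ○ open, literals {U=F, W=F}.
              branch 2.2.1.2 (add !(U || V)):
                !(U || V): α-rule — add !U, !V.
                ○ open, literals {U=F, V=F}.
          branch 2.2.2 (add !(((U || (X == Z)) && !U) -> ((!Y || W) && V))):
            !(((U || (X == Z)) && !U) -> ((!Y || W) && V)): α-rule — add ((U || (X == Z)) && !U), !((!Y || W) && V).
            ((U || (X == Z)) && !U): α-rule — add (U || (X == Z)), !U.
            !((!Y || W) && V): β-rule — branch into !(!Y || W)  //  !V.
              branch 2.2.2.1 (add !(!Y || W)):
                !(!Y || W): α-rule — add !!Y, !W.
                (U || (X == Z)): β-rule — branch into U  //  (X == Z).
                  branch 2.2.2.1.1 (add U):
                    × closes — contains both U and !U.
                  branch 2.2.2.1.2 (add (X == Z)):
                    (X == Z): β-rule — branch into X, Z  //  !X, !Z.
                      branch 2.2.2.1.2.1 (add X, Z):
                        ○ open, literals {U=F, W=F, X=T, Y=T, Z=T}.
                      branch 2.2.2.1.2.2 (add !X, !Z):
                        ○ open, literals {U=F, W=F, X=F, Y=T, Z=F}.
              branch 2.2.2.2 (add !V):
                (U || (X == Z)): β-rule — branch into U  //  (X == Z).
                  branch 2.2.2.2.1 (add U):
                    × closes — contains both U and !U.
                  branch 2.2.2.2.2 (add (X == Z)):
                    (X == Z): β-rule — branch into X, Z  //  !X, !Z.
                      branch 2.2.2.2.2.1 (add X, Z):
                        ○ open, literals {U=F, V=F, X=T, Z=T}.
                      branch 2.2.2.2.2.2 (add !X, !Z):
                        ○ open, literals {U=F, V=F, X=F, Z=F}.
6 branches closed, 19 open.
An open branch gives a satisfying assignment: Z=T.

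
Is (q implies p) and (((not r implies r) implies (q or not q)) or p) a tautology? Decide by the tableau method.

Not valid

Assume the negation and expand:
Initial set: {not ((q implies p) and (((not r implies r) implies (q or not q)) or p))}.
not ((q implies p) and (((not r implies r) implies (q or not q)) or p)): β-rule — branch into not (q implies p)  //  not (((not r implies r) implies (q or not q)) or p).
  branch 1 (add not (q implies p)):
    not (q implies p): α-rule — add q, not p.
    ○ open, literals {p=false, q=true}.
  branch 2 (add not (((not r implies r) implies (q or not q)) or p)):
    not (((not r implies r) implies (q or not q)) or p): α-rule — add not ((not r implies r) implies (q or not q)), not p.
    not ((not r implies r) implies (q or not q)): α-rule — add (not r implies r), not (q or not q).
    not (q or not q): α-rule — add not q, not not q.
    × closes — contains both q and not q.
1 branch closed, 1 open.
An open branch gives a countermodel: p=false, q=true (unmentioned atoms arbitrary); under it the original formula is false.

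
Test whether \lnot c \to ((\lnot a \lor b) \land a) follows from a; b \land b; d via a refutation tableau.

Initial set: {a; (b \land b); d; \lnot (\lnot c \to ((\lnot a \lor b) \land a))}.
(b \land b): α-rule — add b, b.
\lnot (\lnot c \to ((\lnot a \lor b) \land a)): α-rule — add \lnot c, \lnot ((\lnot a \lor b) \land a).
\lnot ((\lnot a \lor b) \land a): β-rule — branch into \lnot (\lnot a \lor b)  //  \lnot a.
  branch 1 (add \lnot (\lnot a \lor b)):
    \lnot (\lnot a \lor b): α-rule — add \lnot \lnot a, \lnot b.
    × closes — contains both b and \lnot b.
  branch 2 (add \lnot a):
    × closes — contains both a and \lnot a.
All 2 branches close.
Every branch closed, so the premises entail the conclusion.

Yes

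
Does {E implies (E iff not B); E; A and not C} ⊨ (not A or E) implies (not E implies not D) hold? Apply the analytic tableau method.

Yes

Initial set: {(E implies (E iff not B)); E; (A and not C); not ((not A or E) implies (not E implies not D))}.
(A and not C): α-rule — add A, not C.
not ((not A or E) implies (not E implies not D)): α-rule — add (not A or E), not (not E implies not D).
not (not E implies not D): α-rule — add not E, not not D.
× closes — contains both E and not E.
All 1 branch closes.
Every branch closed, so the premises entail the conclusion.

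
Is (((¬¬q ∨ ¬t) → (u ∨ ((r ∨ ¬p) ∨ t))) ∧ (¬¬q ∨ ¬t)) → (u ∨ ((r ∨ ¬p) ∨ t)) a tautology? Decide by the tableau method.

Assume the negation and expand:
Initial set: {¬((((¬¬q ∨ ¬t) → (u ∨ ((r ∨ ¬p) ∨ t))) ∧ (¬¬q ∨ ¬t)) → (u ∨ ((r ∨ ¬p) ∨ t)))}.
¬((((¬¬q ∨ ¬t) → (u ∨ ((r ∨ ¬p) ∨ t))) ∧ (¬¬q ∨ ¬t)) → (u ∨ ((r ∨ ¬p) ∨ t))): α-rule — add (((¬¬q ∨ ¬t) → (u ∨ ((r ∨ ¬p) ∨ t))) ∧ (¬¬q ∨ ¬t)), ¬(u ∨ ((r ∨ ¬p) ∨ t)).
(((¬¬q ∨ ¬t) → (u ∨ ((r ∨ ¬p) ∨ t))) ∧ (¬¬q ∨ ¬t)): α-rule — add ((¬¬q ∨ ¬t) → (u ∨ ((r ∨ ¬p) ∨ t))), (¬¬q ∨ ¬t).
¬(u ∨ ((r ∨ ¬p) ∨ t)): α-rule — add ¬u, ¬((r ∨ ¬p) ∨ t).
¬((r ∨ ¬p) ∨ t): α-rule — add ¬(r ∨ ¬p), ¬t.
¬(r ∨ ¬p): α-rule — add ¬r, ¬¬p.
((¬¬q ∨ ¬t) → (u ∨ ((r ∨ ¬p) ∨ t))): β-rule — branch into ¬(¬¬q ∨ ¬t)  //  (u ∨ ((r ∨ ¬p) ∨ t)).
  branch 1 (add ¬(¬¬q ∨ ¬t)):
    ¬(¬¬q ∨ ¬t): α-rule — add ¬¬¬q, ¬¬t.
    × closes — contains both t and ¬t.
  branch 2 (add (u ∨ ((r ∨ ¬p) ∨ t))):
    (¬¬q ∨ ¬t): β-rule — branch into ¬¬q  //  ¬t.
      branch 2.1 (add ¬¬q):
        ¬¬q: drop double negation, giving q.
        (u ∨ ((r ∨ ¬p) ∨ t)): β-rule — branch into u  //  ((r ∨ ¬p) ∨ t).
          branch 2.1.1 (add u):
            × closes — contains both u and ¬u.
          branch 2.1.2 (add ((r ∨ ¬p) ∨ t)):
            ((r ∨ ¬p) ∨ t): β-rule — branch into (r ∨ ¬p)  //  t.
              branch 2.1.2.1 (add (r ∨ ¬p)):
                (r ∨ ¬p): β-rule — branch into r  //  ¬p.
                  branch 2.1.2.1.1 (add r):
                    × closes — contains both r and ¬r.
                  branch 2.1.2.1.2 (add ¬p):
                    × closes — contains both p and ¬p.
              branch 2.1.2.2 (add t):
                × closes — contains both t and ¬t.
      branch 2.2 (add ¬t):
        (u ∨ ((r ∨ ¬p) ∨ t)): β-rule — branch into u  //  ((r ∨ ¬p) ∨ t).
          branch 2.2.1 (add u):
            × closes — contains both u and ¬u.
          branch 2.2.2 (add ((r ∨ ¬p) ∨ t)):
            ((r ∨ ¬p) ∨ t): β-rule — branch into (r ∨ ¬p)  //  t.
              branch 2.2.2.1 (add (r ∨ ¬p)):
                (r ∨ ¬p): β-rule — branch into r  //  ¬p.
                  branch 2.2.2.1.1 (add r):
                    × closes — contains both r and ¬r.
                  branch 2.2.2.1.2 (add ¬p):
                    × closes — contains both p and ¬p.
              branch 2.2.2.2 (add t):
                × closes — contains both t and ¬t.
All 9 branches close.
Every branch closed, so the negation is unsatisfiable and the formula is valid.

Valid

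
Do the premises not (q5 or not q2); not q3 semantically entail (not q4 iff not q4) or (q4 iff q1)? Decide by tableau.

Initial set: {not (q5 or not q2); not q3; not ((not q4 iff not q4) or (q4 iff q1))}.
not (q5 or not q2): α-rule — add not q5, not not q2.
not ((not q4 iff not q4) or (q4 iff q1)): α-rule — add not (not q4 iff not q4), not (q4 iff q1).
not (not q4 iff not q4): β-rule — branch into not q4, not not q4  //  not not q4, not q4.
  branch 1 (add not q4, not not q4):
    × closes — contains both q4 and not q4.
  branch 2 (add not not q4, not q4):
    × closes — contains both q4 and not q4.
All 2 branches close.
Every branch closed, so the premises entail the conclusion.

Yes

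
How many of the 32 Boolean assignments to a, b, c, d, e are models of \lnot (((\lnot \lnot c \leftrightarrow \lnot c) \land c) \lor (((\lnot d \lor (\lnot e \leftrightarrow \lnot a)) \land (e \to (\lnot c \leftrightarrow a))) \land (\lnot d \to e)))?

22

Initial set: {T \lnot (((\lnot \lnot c \leftrightarrow \lnot c) \land c) \lor (((\lnot d \lor (\lnot e \leftrightarrow \lnot a)) \land (e \to (\lnot c \leftrightarrow a))) \land (\lnot d \to e)))}.
T \lnot (((\lnot \lnot c \leftrightarrow \lnot c) \land c) \lor (((\lnot d \lor (\lnot e \leftrightarrow \lnot a)) \land (e \to (\lnot c \leftrightarrow a))) \land (\lnot d \to e))): α-rule — add F ((\lnot \lnot c \leftrightarrow \lnot c) \land c), F (((\lnot d \lor (\lnot e \leftrightarrow \lnot a)) \land (e \to (\lnot c \leftrightarrow a))) \land (\lnot d \to e)).
F ((\lnot \lnot c \leftrightarrow \lnot c) \land c): β-rule — branch into F (\lnot \lnot c \leftrightarrow \lnot c)  //  F c.
  branch 1 (add F (\lnot \lnot c \leftrightarrow \lnot c)):
    F (((\lnot d \lor (\lnot e \leftrightarrow \lnot a)) \land (e \to (\lnot c \leftrightarrow a))) \land (\lnot d \to e)): β-rule — branch into F ((\lnot d \lor (\lnot e \leftrightarrow \lnot a)) \land (e \to (\lnot c \leftrightarrow a)))  //  F (\lnot d \to e).
      branch 1.1 (add F ((\lnot d \lor (\lnot e \leftrightarrow \lnot a)) \land (e \to (\lnot c \leftrightarrow a)))):
        F (\lnot \lnot c \leftrightarrow \lnot c): β-rule — branch into T \lnot \lnot c, F \lnot c  //  F \lnot \lnot c, T \lnot c.
          branch 1.1.1 (add T \lnot \lnot c, F \lnot c):
            T \lnot \lnot c: drop double negation, giving T c.
            F ((\lnot d \lor (\lnot e \leftrightarrow \lnot a)) \land (e \to (\lnot c \leftrightarrow a))): β-rule — branch into F (\lnot d \lor (\lnot e \leftrightarrow \lnot a))  //  F (e \to (\lnot c \leftrightarrow a)).
              branch 1.1.1.1 (add F (\lnot d \lor (\lnot e \leftrightarrow \lnot a))):
                F (\lnot d \lor (\lnot e \leftrightarrow \lnot a)): α-rule — add F \lnot d, F (\lnot e \leftrightarrow \lnot a).
                F (\lnot e \leftrightarrow \lnot a): β-rule — branch into T \lnot e, F \lnot a  //  F \lnot e, T \lnot a.
                  branch 1.1.1.1.1 (add T \lnot e, F \lnot a):
                    ○ open, literals {a=true, c=true, d=true, e=false}.
                  branch 1.1.1.1.2 (add F \lnot e, T \lnot a):
                    ○ open, literals {a=false, c=true, d=true, e=true}.
              branch 1.1.1.2 (add F (e \to (\lnot c \leftrightarrow a))):
                F (e \to (\lnot c \leftrightarrow a)): α-rule — add T e, F (\lnot c \leftrightarrow a).
                F (\lnot c \leftrightarrow a): β-rule — branch into T \lnot c, F a  //  F \lnot c, T a.
                  branch 1.1.1.2.1 (add T \lnot c, F a):
                    × closes — contains both c and \lnot c.
                  branch 1.1.1.2.2 (add F \lnot c, T a):
                    ○ open, literals {a=true, c=true, e=true}.
          branch 1.1.2 (add F \lnot \lnot c, T \lnot c):
            F \lnot \lnot c: drop double negation, giving F c.
            F ((\lnot d \lor (\lnot e \leftrightarrow \lnot a)) \land (e \to (\lnot c \leftrightarrow a))): β-rule — branch into F (\lnot d \lor (\lnot e \leftrightarrow \lnot a))  //  F (e \to (\lnot c \leftrightarrow a)).
              branch 1.1.2.1 (add F (\lnot d \lor (\lnot e \leftrightarrow \lnot a))):
                F (\lnot d \lor (\lnot e \leftrightarrow \lnot a)): α-rule — add F \lnot d, F (\lnot e \leftrightarrow \lnot a).
                F (\lnot e \leftrightarrow \lnot a): β-rule — branch into T \lnot e, F \lnot a  //  F \lnot e, T \lnot a.
                  branch 1.1.2.1.1 (add T \lnot e, F \lnot a):
                    ○ open, literals {a=true, c=false, d=true, e=false}.
                  branch 1.1.2.1.2 (add F \lnot e, T \lnot a):
                    ○ open, literals {a=false, c=false, d=true, e=true}.
              branch 1.1.2.2 (add F (e \to (\lnot c \leftrightarrow a))):
                F (e \to (\lnot c \leftrightarrow a)): α-rule — add T e, F (\lnot c \leftrightarrow a).
                F (\lnot c \leftrightarrow a): β-rule — branch into T \lnot c, F a  //  F \lnot c, T a.
                  branch 1.1.2.2.1 (add T \lnot c, F a):
                    ○ open, literals {a=false, c=false, e=true}.
                  branch 1.1.2.2.2 (add F \lnot c, T a):
                    × closes — contains both c and \lnot c.
      branch 1.2 (add F (\lnot d \to e)):
        F (\lnot d \to e): α-rule — add T \lnot d, F e.
        F (\lnot \lnot c \leftrightarrow \lnot c): β-rule — branch into T \lnot \lnot c, F \lnot c  //  F \lnot \lnot c, T \lnot c.
          branch 1.2.1 (add T \lnot \lnot c, F \lnot c):
            T \lnot \lnot c: drop double negation, giving T c.
            ○ open, literals {c=true, d=false, e=false}.
          branch 1.2.2 (add F \lnot \lnot c, T \lnot c):
            F \lnot \lnot c: drop double negation, giving F c.
            ○ open, literals {c=false, d=false, e=false}.
  branch 2 (add F c):
    F (((\lnot d \lor (\lnot e \leftrightarrow \lnot a)) \land (e \to (\lnot c \leftrightarrow a))) \land (\lnot d \to e)): β-rule — branch into F ((\lnot d \lor (\lnot e \leftrightarrow \lnot a)) \land (e \to (\lnot c \leftrightarrow a)))  //  F (\lnot d \to e).
      branch 2.1 (add F ((\lnot d \lor (\lnot e \leftrightarrow \lnot a)) \land (e \to (\lnot c \leftrightarrow a)))):
        F ((\lnot d \lor (\lnot e \leftrightarrow \lnot a)) \land (e \to (\lnot c \leftrightarrow a))): β-rule — branch into F (\lnot d \lor (\lnot e \leftrightarrow \lnot a))  //  F (e \to (\lnot c \leftrightarrow a)).
          branch 2.1.1 (add F (\lnot d \lor (\lnot e \leftrightarrow \lnot a))):
            F (\lnot d \lor (\lnot e \leftrightarrow \lnot a)): α-rule — add F \lnot d, F (\lnot e \leftrightarrow \lnot a).
            F (\lnot e \leftrightarrow \lnot a): β-rule — branch into T \lnot e, F \lnot a  //  F \lnot e, T \lnot a.
              branch 2.1.1.1 (add T \lnot e, F \lnot a):
                ○ open, literals {a=true, c=false, d=true, e=false}.
              branch 2.1.1.2 (add F \lnot e, T \lnot a):
                ○ open, literals {a=false, c=false, d=true, e=true}.
          branch 2.1.2 (add F (e \to (\lnot c \leftrightarrow a))):
            F (e \to (\lnot c \leftrightarrow a)): α-rule — add T e, F (\lnot c \leftrightarrow a).
            F (\lnot c \leftrightarrow a): β-rule — branch into T \lnot c, F a  //  F \lnot c, T a.
              branch 2.1.2.1 (add T \lnot c, F a):
                ○ open, literals {a=false, c=false, e=true}.
              branch 2.1.2.2 (add F \lnot c, T a):
                × closes — contains both c and \lnot c.
      branch 2.2 (add F (\lnot d \to e)):
        F (\lnot d \to e): α-rule — add T \lnot d, F e.
        ○ open, literals {c=false, d=false, e=false}.
3 branches closed, 12 open.
Each open branch fixes some atoms; the unmentioned ones are free. Counting distinct full assignments: branch {a=true, c=true, d=true, e=false} (b) contributes 2 new; branch {a=false, c=true, d=true, e=true} (b) contributes 2 new; branch {a=true, c=true, e=true} (b, d) contributes 4 new; branch {a=true, c=false, d=true, e=false} (b) contributes 2 new; branch {a=false, c=false, d=true, e=true} (b) contributes 2 new; branch {a=false, c=false, e=true} (b, d) contributes 2 new; branch {c=true, d=false, e=false} (a, b) contributes 4 new; branch {c=false, d=false, e=false} (a, b) contributes 4 new; branch {a=true, c=false, d=true, e=false} (b) contributes 0 new; branch {a=false, c=false, d=true, e=true} (b) contributes 0 new; branch {a=false, c=false, e=true} (b, d) contributes 0 new; branch {c=false, d=false, e=false} (a, b) contributes 0 new. Total: 22.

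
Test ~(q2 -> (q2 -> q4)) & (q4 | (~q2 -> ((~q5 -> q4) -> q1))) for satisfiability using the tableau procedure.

Satisfiable

Initial set: {(~(q2 -> (q2 -> q4)) & (q4 | (~q2 -> ((~q5 -> q4) -> q1))))}.
(~(q2 -> (q2 -> q4)) & (q4 | (~q2 -> ((~q5 -> q4) -> q1)))): α-rule — add ~(q2 -> (q2 -> q4)), (q4 | (~q2 -> ((~q5 -> q4) -> q1))).
~(q2 -> (q2 -> q4)): α-rule — add q2, ~(q2 -> q4).
~(q2 -> q4): α-rule — add q2, ~q4.
(q4 | (~q2 -> ((~q5 -> q4) -> q1))): β-rule — branch into q4  //  (~q2 -> ((~q5 -> q4) -> q1)).
  branch 1 (add q4):
    × closes — contains both q4 and ~q4.
  branch 2 (add (~q2 -> ((~q5 -> q4) -> q1))):
    (~q2 -> ((~q5 -> q4) -> q1)): β-rule — branch into ~~q2  //  ((~q5 -> q4) -> q1).
      branch 2.1 (add ~~q2):
        ○ open, literals {q2=1, q4=0}.
      branch 2.2 (add ((~q5 -> q4) -> q1)):
        ((~q5 -> q4) -> q1): β-rule — branch into ~(~q5 -> q4)  //  q1.
          branch 2.2.1 (add ~(~q5 -> q4)):
            ~(~q5 -> q4): α-rule — add ~q5, ~q4.
            ○ open, literals {q2=1, q4=0, q5=0}.
          branch 2.2.2 (add q1):
            ○ open, literals {q1=1, q2=1, q4=0}.
1 branch closed, 3 open.
An open branch gives a satisfying assignment: q2=1, q4=0.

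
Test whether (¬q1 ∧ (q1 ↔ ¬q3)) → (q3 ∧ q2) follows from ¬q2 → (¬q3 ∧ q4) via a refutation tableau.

Initial set: {(¬q2 → (¬q3 ∧ q4)); ¬((¬q1 ∧ (q1 ↔ ¬q3)) → (q3 ∧ q2))}.
¬((¬q1 ∧ (q1 ↔ ¬q3)) → (q3 ∧ q2)): α-rule — add (¬q1 ∧ (q1 ↔ ¬q3)), ¬(q3 ∧ q2).
(¬q1 ∧ (q1 ↔ ¬q3)): α-rule — add ¬q1, (q1 ↔ ¬q3).
(¬q2 → (¬q3 ∧ q4)): β-rule — branch into ¬¬q2  //  (¬q3 ∧ q4).
  branch 1 (add ¬¬q2):
    ¬(q3 ∧ q2): β-rule — branch into ¬q3  //  ¬q2.
      branch 1.1 (add ¬q3):
        (q1 ↔ ¬q3): β-rule — branch into q1, ¬q3  //  ¬q1, ¬¬q3.
          branch 1.1.1 (add q1, ¬q3):
            × closes — contains both q1 and ¬q1.
          branch 1.1.2 (add ¬q1, ¬¬q3):
            × closes — contains both q3 and ¬q3.
      branch 1.2 (add ¬q2):
        × closes — contains both q2 and ¬q2.
  branch 2 (add (¬q3 ∧ q4)):
    (¬q3 ∧ q4): α-rule — add ¬q3, q4.
    ¬(q3 ∧ q2): β-rule — branch into ¬q3  //  ¬q2.
      branch 2.1 (add ¬q3):
        (q1 ↔ ¬q3): β-rule — branch into q1, ¬q3  //  ¬q1, ¬¬q3.
          branch 2.1.1 (add q1, ¬q3):
            × closes — contains both q1 and ¬q1.
          branch 2.1.2 (add ¬q1, ¬¬q3):
            × closes — contains both q3 and ¬q3.
      branch 2.2 (add ¬q2):
        (q1 ↔ ¬q3): β-rule — branch into q1, ¬q3  //  ¬q1, ¬¬q3.
          branch 2.2.1 (add q1, ¬q3):
            × closes — contains both q1 and ¬q1.
          branch 2.2.2 (add ¬q1, ¬¬q3):
            × closes — contains both q3 and ¬q3.
All 7 branches close.
Every branch closed, so the premises entail the conclusion.

Yes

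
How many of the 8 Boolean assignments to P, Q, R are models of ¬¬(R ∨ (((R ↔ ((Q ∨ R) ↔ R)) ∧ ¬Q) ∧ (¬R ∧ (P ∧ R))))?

Initial set: {T ¬¬(R ∨ (((R ↔ ((Q ∨ R) ↔ R)) ∧ ¬Q) ∧ (¬R ∧ (P ∧ R))))}.
T ¬¬(R ∨ (((R ↔ ((Q ∨ R) ↔ R)) ∧ ¬Q) ∧ (¬R ∧ (P ∧ R)))): drop double negation, giving T (R ∨ (((R ↔ ((Q ∨ R) ↔ R)) ∧ ¬Q) ∧ (¬R ∧ (P ∧ R)))).
T (R ∨ (((R ↔ ((Q ∨ R) ↔ R)) ∧ ¬Q) ∧ (¬R ∧ (P ∧ R)))): β-rule — branch into T R  //  T (((R ↔ ((Q ∨ R) ↔ R)) ∧ ¬Q) ∧ (¬R ∧ (P ∧ R))).
  branch 1 (add T R):
    ○ open, literals {R=T}.
  branch 2 (add T (((R ↔ ((Q ∨ R) ↔ R)) ∧ ¬Q) ∧ (¬R ∧ (P ∧ R)))):
    T (((R ↔ ((Q ∨ R) ↔ R)) ∧ ¬Q) ∧ (¬R ∧ (P ∧ R))): α-rule — add T ((R ↔ ((Q ∨ R) ↔ R)) ∧ ¬Q), T (¬R ∧ (P ∧ R)).
    T ((R ↔ ((Q ∨ R) ↔ R)) ∧ ¬Q): α-rule — add T (R ↔ ((Q ∨ R) ↔ R)), T ¬Q.
    T (¬R ∧ (P ∧ R)): α-rule — add T ¬R, T (P ∧ R).
    T (P ∧ R): α-rule — add T P, T R.
    × closes — contains both R and ¬R.
1 branch closed, 1 open.
Each open branch fixes some atoms; the unmentioned ones are free. Counting distinct full assignments: branch {R=T} (P, Q) contributes 4 new. Total: 4.

4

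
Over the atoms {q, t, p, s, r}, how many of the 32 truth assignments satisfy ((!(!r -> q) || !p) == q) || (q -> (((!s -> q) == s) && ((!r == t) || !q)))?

26

Initial set: {(((!(!r -> q) || !p) == q) || (q -> (((!s -> q) == s) && ((!r == t) || !q))))}.
(((!(!r -> q) || !p) == q) || (q -> (((!s -> q) == s) && ((!r == t) || !q)))): β-rule — branch into ((!(!r -> q) || !p) == q)  //  (q -> (((!s -> q) == s) && ((!r == t) || !q))).
  branch 1 (add ((!(!r -> q) || !p) == q)):
    ((!(!r -> q) || !p) == q): β-rule — branch into (!(!r -> q) || !p), q  //  !(!(!r -> q) || !p), !q.
      branch 1.1 (add (!(!r -> q) || !p), q):
        (!(!r -> q) || !p): β-rule — branch into !(!r -> q)  //  !p.
          branch 1.1.1 (add !(!r -> q)):
            !(!r -> q): α-rule — add !r, !q.
            × closes — contains both q and !q.
          branch 1.1.2 (add !p):
            ○ open, literals {p=false, q=true}.
      branch 1.2 (add !(!(!r -> q) || !p), !q):
        !(!(!r -> q) || !p): α-rule — add !!(!r -> q), !!p.
        !!(!r -> q): β-rule — branch into !!r  //  q.
          branch 1.2.1 (add !!r):
            ○ open, literals {p=true, q=false, r=true}.
          branch 1.2.2 (add q):
            × closes — contains both q and !q.
  branch 2 (add (q -> (((!s -> q) == s) && ((!r == t) || !q)))):
    (q -> (((!s -> q) == s) && ((!r == t) || !q))): β-rule — branch into !q  //  (((!s -> q) == s) && ((!r == t) || !q)).
      branch 2.1 (add !q):
        ○ open, literals {q=false}.
      branch 2.2 (add (((!s -> q) == s) && ((!r == t) || !q))):
        (((!s -> q) == s) && ((!r == t) || !q)): α-rule — add ((!s -> q) == s), ((!r == t) || !q).
        ((!s -> q) == s): β-rule — branch into (!s -> q), s  //  !(!s -> q), !s.
          branch 2.2.1 (add (!s -> q), s):
            ((!r == t) || !q): β-rule — branch into (!r == t)  //  !q.
              branch 2.2.1.1 (add (!r == t)):
                (!s -> q): β-rule — branch into !!s  //  q.
                  branch 2.2.1.1.1 (add !!s):
                    (!r == t): β-rule — branch into !r, t  //  !!r, !t.
                      branch 2.2.1.1.1.1 (add !r, t):
                        ○ open, literals {r=false, s=true, t=true}.
                      branch 2.2.1.1.1.2 (add !!r, !t):
                        ○ open, literals {r=true, s=true, t=false}.
                  branch 2.2.1.1.2 (add q):
                    (!r == t): β-rule — branch into !r, t  //  !!r, !t.
                      branch 2.2.1.1.2.1 (add !r, t):
                        ○ open, literals {q=true, r=false, s=true, t=true}.
                      branch 2.2.1.1.2.2 (add !!r, !t):
                        ○ open, literals {q=true, r=true, s=true, t=false}.
              branch 2.2.1.2 (add !q):
                (!s -> q): β-rule — branch into !!s  //  q.
                  branch 2.2.1.2.1 (add !!s):
                    ○ open, literals {q=false, s=true}.
                  branch 2.2.1.2.2 (add q):
                    × closes — contains both q and !q.
          branch 2.2.2 (add !(!s -> q), !s):
            !(!s -> q): α-rule — add !s, !q.
            ((!r == t) || !q): β-rule — branch into (!r == t)  //  !q.
              branch 2.2.2.1 (add (!r == t)):
                (!r == t): β-rule — branch into !r, t  //  !!r, !t.
                  branch 2.2.2.1.1 (add !r, t):
                    ○ open, literals {q=false, r=false, s=false, t=true}.
                  branch 2.2.2.1.2 (add !!r, !t):
                    ○ open, literals {q=false, r=true, s=false, t=false}.
              branch 2.2.2.2 (add !q):
                ○ open, literals {q=false, s=false}.
3 branches closed, 11 open.
Each open branch fixes some atoms; the unmentioned ones are free. Counting distinct full assignments: branch {p=false, q=true} (t, s, r) contributes 8 new; branch {p=true, q=false, r=true} (t, s) contributes 4 new; branch {q=false} (t, p, s, r) contributes 12 new; branch {r=false, s=true, t=true} (q, p) contributes 1 new; branch {r=true, s=true, t=false} (q, p) contributes 1 new; branch {q=true, r=false, s=true, t=true} (p) contributes 0 new; branch {q=true, r=true, s=true, t=false} (p) contributes 0 new; branch {q=false, s=true} (t, p, r) contributes 0 new; branch {q=false, r=false, s=false, t=true} (p) contributes 0 new; branch {q=false, r=true, s=false, t=false} (p) contributes 0 new; branch {q=false, s=false} (t, p, r) contributes 0 new. Total: 26.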